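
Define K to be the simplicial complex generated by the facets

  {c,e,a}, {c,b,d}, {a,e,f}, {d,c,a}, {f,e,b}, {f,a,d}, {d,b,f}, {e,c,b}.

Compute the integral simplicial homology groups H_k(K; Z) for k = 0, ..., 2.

Fix the vertex order a < b < c < d < e < f and write every simplex with vertices in increasing order. Then dim K = 2 and the simplices of K are:

  0-simplices (6): a, b, c, d, e, f
  1-simplices (12): ac, ad, ae, af, bc, bd, be, bf, cd, ce, df, ef
  2-simplices (8): acd, ace, adf, aef, bcd, bce, bdf, bef

Hence C_0 ≅ Z^6, C_1 ≅ Z^12, C_2 ≅ Z^8.

The boundary map ∂_1: C_1 → C_0 sends each edge [p,q] (with p < q) to q − p. For instance
  ∂ce = e − c.
The resulting 6×12 matrix has rank 5, and its Smith normal form has invariant factors (1,1,1,1,1).

∂_2: C_2 → C_1 maps a triangle to the signed sum of its edges. For instance
  ∂bdf = df − bf + bd,
  ∂bce = ce − be + bc.
This gives a 12×8 integer matrix of rank 7; reducing to Smith normal form yields diagonal entries (1,1,1,1,1,1,1).

Reading off H_k = ker ∂_k / im ∂_{k+1}:

  H_0: rank C_0 − rank ∂_1 = 6 − 5 = 1, and the invariant factors of ∂_1 are all 1, so H_0 ≅ Z.
  H_1: rank ker ∂_1 − rank ∂_2 = (12 − 5) − 7 = 0, and the invariant factors of ∂_2 are all 1, so H_1 ≅ 0.
  H_2: rank ker ∂_2 − rank ∂_3 = (8 − 7) − 0 = 1, and there is no ∂_3, so H_2 ≅ Z.

As a check, the Euler characteristic is 6 − 12 + 8 = 2, which agrees with 1 − 0 + 1 = 2.
(K is a triangulation of the 2-sphere S^2.)

H_0 ≅ Z,  H_1 = 0,  H_2 ≅ Z.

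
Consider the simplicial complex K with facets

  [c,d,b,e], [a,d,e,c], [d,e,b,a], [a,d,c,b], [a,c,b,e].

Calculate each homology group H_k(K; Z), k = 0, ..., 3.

H_0 = Z,  H_1 = 0,  H_2 = 0,  H_3 = Z.

Take the total order a < b < c < d < e on the vertex set. Then K (dimension 3) consists of the simplices:

  0-simplices (5): a, b, c, d, e
  1-simplices (10): ab, ac, ad, ae, bc, bd, be, cd, ce, de
  2-simplices (10): abc, abd, abe, acd, ace, ade, bcd, bce, bde, cde
  3-simplices (5): abcd, abce, abde, acde, bcde

giving chain groups C_0 ≅ Z^5, C_1 ≅ Z^10, C_2 ≅ Z^10, C_3 ≅ Z^5.

Boundary ∂_1: C_1 → C_0 sends each edge [p,q] (with p < q) to q − p. For instance
  ∂ab = b − a.
The 5×10 boundary matrix has rank 4 and Smith normal form diag(1,1,1,1).

∂_2: C_2 → C_1 acts by ∂[p,q,r] = [q,r] − [p,r] + [p,q]. For instance
  ∂ace = ce − ae + ac,
  ∂cde = de − ce + cd.
This gives a 10×10 integer matrix of rank 6; reducing to Smith normal form yields diagonal entries (1,1,1,1,1,1).

∂_3: C_3 → C_2 sends each 3-simplex σ to the alternating sum Σ_i (−1)^i (σ with its i-th vertex removed). For instance
  ∂bcde = cde − bde + bce − bcd,
  ∂abde = bde − ade + abe − abd.
This gives a 10×5 integer matrix of rank 4; reducing to Smith normal form yields diagonal entries (1,1,1,1).

Computing H_k = (kernel of ∂_k) / (image of ∂_{k+1}):

  H_0: rank C_0 − rank ∂_1 = 5 − 4 = 1, and the invariant factors of ∂_1 are all 1, so H_0 = Z.
  H_1: rank ker ∂_1 − rank ∂_2 = (10 − 4) − 6 = 0, and the invariant factors of ∂_2 are all 1, so H_1 = 0.
  H_2: rank ker ∂_2 − rank ∂_3 = (10 − 6) − 4 = 0, and the invariant factors of ∂_3 are all 1, so H_2 = 0.
  H_3: rank ker ∂_3 − rank ∂_4 = (5 − 4) − 0 = 1, and there is no ∂_4, so H_3 = Z.

(K is a triangulation of the 3-sphere S^3.)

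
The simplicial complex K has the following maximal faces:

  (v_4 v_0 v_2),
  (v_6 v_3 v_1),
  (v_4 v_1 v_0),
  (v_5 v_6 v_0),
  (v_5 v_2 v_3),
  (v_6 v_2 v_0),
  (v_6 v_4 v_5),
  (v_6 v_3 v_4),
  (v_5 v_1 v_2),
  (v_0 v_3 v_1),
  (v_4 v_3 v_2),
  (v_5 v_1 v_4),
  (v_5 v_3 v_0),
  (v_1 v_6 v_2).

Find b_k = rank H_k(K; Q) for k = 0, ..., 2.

We work with the vertex ordering v_0 < v_1 < v_2 < v_3 < v_4 < v_5 < v_6. The simplices of K, each written with vertices in increasing order, are:

  0-simplices (7): [v_0], [v_1], [v_2], [v_3], [v_4], [v_5], [v_6]
  1-simplices (21): (21 of them)
  2-simplices (14): (14 of them)

so the chain groups are C_0 ≅ Z^7, C_1 ≅ Z^21, C_2 ≅ Z^14.

The boundary map ∂_1: C_1 → C_0 is given by ∂[p,q] = [q] − [p]. For instance
  ∂[v_2,v_4] = [v_4] − [v_2].
The resulting 7×21 matrix has rank 6, and its Smith normal form has invariant factors (1,1,1,1,1,1).

Boundary ∂_2: C_2 → C_1 sends each 2-simplex [p,q,r] to [q,r] − [p,r] + [p,q]. For instance
  ∂[v_2,v_3,v_5] = [v_3,v_5] − [v_2,v_5] + [v_2,v_3],
  ∂[v_0,v_2,v_4] = [v_2,v_4] − [v_0,v_4] + [v_0,v_2].
This gives a 21×14 integer matrix of rank 13; reducing to Smith normal form yields diagonal entries (1,1,1,1,1,1,1,1,1,1,1,1,1).

Reading off H_k = ker ∂_k / im ∂_{k+1}:

  H_0: rank C_0 − rank ∂_1 = 7 − 6 = 1, and the invariant factors of ∂_1 are all 1, so H_0 ≅ Z.
  H_1: rank ker ∂_1 − rank ∂_2 = (21 − 6) − 13 = 2, and the invariant factors of ∂_2 are all 1, so H_1 ≅ Z^2.
  H_2: rank ker ∂_2 − rank ∂_3 = (14 − 13) − 0 = 1, and there is no ∂_3, so H_2 ≅ Z.

As a check, the Euler characteristic is 7 − 21 + 14 = 0, which agrees with 1 − 2 + 1 = 0.
(K is a triangulation of the torus T^2.)

Hence the Betti numbers are b_0 = 1, b_1 = 2, b_2 = 1.

b_0 = 1, b_1 = 2, b_2 = 1.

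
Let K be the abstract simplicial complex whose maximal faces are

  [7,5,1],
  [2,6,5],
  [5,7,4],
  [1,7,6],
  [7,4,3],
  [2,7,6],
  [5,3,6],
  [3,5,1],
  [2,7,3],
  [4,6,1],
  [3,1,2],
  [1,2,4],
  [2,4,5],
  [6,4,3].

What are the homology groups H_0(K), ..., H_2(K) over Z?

H_0 = Z,  H_1 = Z^2,  H_2 = Z.

Order the vertices as 1 < 2 < 3 < 4 < 5 < 6 < 7. Listing each simplex with vertices in this order, K has dimension 2 with simplices:

  0-simplices (7): [1], [2], [3], [4], [5], [6], [7]
  1-simplices (21): [1,2], [1,3], [1,4], [1,5], [1,6], [1,7], [2,3], [2,4], [2,5], [2,6], [2,7], [3,4], [3,5], [3,6], [3,7], [4,5], [4,6], [4,7], [5,6], [5,7], [6,7]
  2-simplices (14): [1,2,3], [1,2,4], [1,3,5], [1,4,6], [1,5,7], [1,6,7], [2,3,7], [2,4,5], [2,5,6], [2,6,7], [3,4,6], [3,4,7], [3,5,6], [4,5,7]

so the chain groups are C_0 ≅ Z^7, C_1 ≅ Z^21, C_2 ≅ Z^14.

∂_1: C_1 → C_0 is given by ∂[p,q] = [q] − [p]. For instance
  ∂[3,7] = [7] − [3].
As a 7×21 matrix over Z this has rank 6, with invariant factors (1,1,1,1,1,1).

The boundary map ∂_2: C_2 → C_1 maps a triangle to the signed sum of its edges. For instance
  ∂[2,3,7] = [3,7] − [2,7] + [2,3],
  ∂[1,6,7] = [6,7] − [1,7] + [1,6].
The resulting 21×14 matrix has rank 13, and its Smith normal form has invariant factors (1,1,1,1,1,1,1,1,1,1,1,1,1).

Now H_k = ker ∂_k / im ∂_{k+1}, so:

  H_0: rank C_0 − rank ∂_1 = 7 − 6 = 1, and the invariant factors of ∂_1 are all 1, so H_0 = Z.
  H_1: rank ker ∂_1 − rank ∂_2 = (21 − 6) − 13 = 2, and the invariant factors of ∂_2 are all 1, so H_1 = Z^2.
  H_2: rank ker ∂_2 − rank ∂_3 = (14 − 13) − 0 = 1, and there is no ∂_3, so H_2 = Z.

As a check, the Euler characteristic is 7 − 21 + 14 = 0, which agrees with 1 − 2 + 1 = 0.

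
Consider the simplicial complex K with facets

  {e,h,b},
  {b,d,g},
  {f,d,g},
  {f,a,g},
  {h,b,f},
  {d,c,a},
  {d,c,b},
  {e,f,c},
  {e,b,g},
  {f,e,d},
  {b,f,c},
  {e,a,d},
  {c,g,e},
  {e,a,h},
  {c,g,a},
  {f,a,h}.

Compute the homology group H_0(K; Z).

We work with the vertex ordering a < b < c < d < e < f < g < h. The simplices of K, each written with vertices in increasing order, are:

  0-simplices (8): a, b, c, d, e, f, g, h
  1-simplices (24): ac, ad, ae, af, ag, ah, bc, bd, be, bf, bg, bh, cd, ce, cf, cg, de, df, dg, ef, eg, eh, fg, fh
  2-simplices (16): acd, acg, ade, aeh, afg, afh, bcd, bcf, bdg, beg, beh, bfh, cef, ceg, def, dfg

Hence C_0 ≅ Z^8, C_1 ≅ Z^24, C_2 ≅ Z^16.

∂_1: C_1 → C_0 sends each edge [p,q] (with p < q) to q − p. For instance
  ∂ag = g − a.
The 8×24 boundary matrix has rank 7 and Smith normal form diag(1,1,1,1,1,1,1).

∂_2: C_2 → C_1 acts by ∂[p,q,r] = [q,r] − [p,r] + [p,q]. For instance
  ∂bcf = cf − bf + bc,
  ∂acd = cd − ad + ac.
As a 24×16 matrix over Z this has rank 15, with invariant factors (1,1,1,1,1,1,1,1,1,1,1,1,1,1,1).

From H_k ≅ ker(∂_k) / im(∂_{k+1}) we obtain:

  H_0: rank C_0 − rank ∂_1 = 8 − 7 = 1, and the invariant factors of ∂_1 are all 1, so H_0 = Z.

(K is a triangulation of the torus T^2.)

H_0 = Z.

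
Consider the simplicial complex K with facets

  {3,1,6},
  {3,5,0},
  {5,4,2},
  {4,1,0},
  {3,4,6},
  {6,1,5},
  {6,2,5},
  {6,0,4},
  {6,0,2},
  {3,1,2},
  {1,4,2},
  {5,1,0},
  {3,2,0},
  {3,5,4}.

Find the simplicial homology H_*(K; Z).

H_0 = Z,  H_1 = Z^2,  H_2 = Z.

Order the vertices as 0 < 1 < 2 < 3 < 4 < 5 < 6. Listing each simplex with vertices in this order, K has dimension 2 with simplices:

  0-simplices (7): [0], [1], [2], [3], [4], [5], [6]
  1-simplices (21): [0,1], [0,2], [0,3], [0,4], [0,5], [0,6], [1,2], [1,3], [1,4], [1,5], [1,6], [2,3], [2,4], [2,5], [2,6], [3,4], [3,5], [3,6], [4,5], [4,6], [5,6]
  2-simplices (14): [0,1,4], [0,1,5], [0,2,3], [0,2,6], [0,3,5], [0,4,6], [1,2,3], [1,2,4], [1,3,6], [1,5,6], [2,4,5], [2,5,6], [3,4,5], [3,4,6]

giving chain groups C_0 ≅ Z^7, C_1 ≅ Z^21, C_2 ≅ Z^14.

∂_1: C_1 → C_0 maps an edge to its endpoints' difference, ∂[p,q] = q − p. For instance
  ∂[5,6] = [6] − [5].
The resulting 7×21 matrix has rank 6, and its Smith normal form has invariant factors (1,1,1,1,1,1).

Boundary ∂_2: C_2 → C_1 maps a triangle to the signed sum of its edges. For instance
  ∂[1,3,6] = [3,6] − [1,6] + [1,3],
  ∂[0,2,6] = [2,6] − [0,6] + [0,2].
This gives a 21×14 integer matrix of rank 13; reducing to Smith normal form yields diagonal entries (1,1,1,1,1,1,1,1,1,1,1,1,1).

Reading off H_k = ker ∂_k / im ∂_{k+1}:

  H_0: rank C_0 − rank ∂_1 = 7 − 6 = 1, and the invariant factors of ∂_1 are all 1, so H_0 = Z.
  H_1: rank ker ∂_1 − rank ∂_2 = (21 − 6) − 13 = 2, and the invariant factors of ∂_2 are all 1, so H_1 = Z^2.
  H_2: rank ker ∂_2 − rank ∂_3 = (14 − 13) − 0 = 1, and there is no ∂_3, so H_2 = Z.

As a check, the Euler characteristic is 7 − 21 + 14 = 0, which agrees with 1 − 2 + 1 = 0.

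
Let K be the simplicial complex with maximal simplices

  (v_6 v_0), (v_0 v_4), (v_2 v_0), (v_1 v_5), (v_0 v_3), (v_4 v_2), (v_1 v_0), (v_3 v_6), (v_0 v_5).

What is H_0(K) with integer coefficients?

H_0 = Z.

Take the total order v_0 < v_1 < v_2 < v_3 < v_4 < v_5 < v_6 on the vertex set. Then K (dimension 1) consists of the simplices:

  0-simplices (7): [v_0], [v_1], [v_2], [v_3], [v_4], [v_5], [v_6]
  1-simplices (9): [v_0,v_1], [v_0,v_2], [v_0,v_3], [v_0,v_4], [v_0,v_5], [v_0,v_6], [v_1,v_5], [v_2,v_4], [v_3,v_6]

giving chain groups C_0 ≅ Z^7, C_1 ≅ Z^9.

∂_1: C_1 → C_0 sends each edge [p,q] (with p < q) to q − p. For instance
  ∂[v_0,v_2] = [v_2] − [v_0].
This gives a 7×9 integer matrix of rank 6; reducing to Smith normal form yields diagonal entries (1,1,1,1,1,1).

Now H_k = ker ∂_k / im ∂_{k+1}, so:

  H_0: rank C_0 − rank ∂_1 = 7 − 6 = 1, and the invariant factors of ∂_1 are all 1, so H_0 ≅ Z.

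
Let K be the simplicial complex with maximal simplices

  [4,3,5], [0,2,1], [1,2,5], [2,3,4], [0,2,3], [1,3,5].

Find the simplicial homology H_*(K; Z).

K has 6 vertices, 12 edges, 6 triangles.
rank ∂_0 = 0, rank ∂_1 = 5 ⇒ b_0 = 6 − 0 − 5 = 1; all invariant factors of ∂_1 are 1 so no torsion. So H_0 ≅ Z.
rank ∂_1 = 5, rank ∂_2 = 6 ⇒ b_1 = 12 − 5 − 6 = 1; all invariant factors of ∂_2 are 1 so no torsion. So H_1 ≅ Z.
rank ∂_2 = 6, rank ∂_3 = 0 ⇒ b_2 = 6 − 6 − 0 = 0. So H_2 ≅ 0.

H_0 = Z,  H_1 = Z,  H_2 = 0.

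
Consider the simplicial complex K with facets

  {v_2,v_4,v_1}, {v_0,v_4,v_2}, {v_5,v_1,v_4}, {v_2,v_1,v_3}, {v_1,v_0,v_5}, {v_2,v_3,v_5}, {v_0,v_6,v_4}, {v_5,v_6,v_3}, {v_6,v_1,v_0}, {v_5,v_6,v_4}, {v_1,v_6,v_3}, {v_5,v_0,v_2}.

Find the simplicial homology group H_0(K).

H_0 = Z.

We work with the vertex ordering v_0 < v_1 < v_2 < v_3 < v_4 < v_5 < v_6. The simplices of K, each written with vertices in increasing order, are:

  0-simplices (7): [v_0], [v_1], [v_2], [v_3], [v_4], [v_5], [v_6]
  1-simplices (18): (18 of them)
  2-simplices (12): (12 of them)

so the chain groups are C_0 ≅ Z^7, C_1 ≅ Z^18, C_2 ≅ Z^12.

Boundary ∂_1: C_1 → C_0 sends each edge [p,q] (with p < q) to q − p.
The 7×18 boundary matrix has rank 6 and Smith normal form diag(1,1,1,1,1,1).

The boundary map ∂_2: C_2 → C_1 acts by ∂[p,q,r] = [q,r] − [p,r] + [p,q]. For instance
  ∂[v_4,v_5,v_6] = [v_5,v_6] − [v_4,v_6] + [v_4,v_5],
  ∂[v_0,v_1,v_6] = [v_1,v_6] − [v_0,v_6] + [v_0,v_1].
The resulting 18×12 matrix has rank 12, and its Smith normal form has invariant factors (1,1,1,1,1,1,1,1,1,1,1,2).

Computing H_k = (kernel of ∂_k) / (image of ∂_{k+1}):

  H_0: rank C_0 − rank ∂_1 = 7 − 6 = 1, and the invariant factors of ∂_1 are all 1, so H_0 = Z.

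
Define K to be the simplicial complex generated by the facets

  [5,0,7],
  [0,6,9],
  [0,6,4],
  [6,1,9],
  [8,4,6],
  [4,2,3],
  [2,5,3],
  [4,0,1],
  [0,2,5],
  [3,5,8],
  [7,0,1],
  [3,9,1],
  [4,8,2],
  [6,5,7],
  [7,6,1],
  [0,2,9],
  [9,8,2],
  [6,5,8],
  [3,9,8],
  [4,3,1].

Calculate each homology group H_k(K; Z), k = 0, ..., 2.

Fix the vertex order 0 < 1 < 2 < 3 < 4 < 5 < 6 < 7 < 8 < 9 and write every simplex with vertices in increasing order. Then dim K = 2 and the simplices of K are:

  0-simplices (10): [0], [1], [2], [3], [4], [5], [6], [7], [8], [9]
  1-simplices (30): (30 of them)
  2-simplices (20): (20 of them)

Hence C_0 ≅ Z^10, C_1 ≅ Z^30, C_2 ≅ Z^20.

The boundary map ∂_1: C_1 → C_0 maps an edge to its endpoints' difference, ∂[p,q] = q − p.
This gives a 10×30 integer matrix of rank 9; reducing to Smith normal form yields diagonal entries (1,1,1,1,1,1,1,1,1).

Boundary ∂_2: C_2 → C_1 sends each 2-simplex [p,q,r] to [q,r] − [p,r] + [p,q]. For instance
  ∂[4,6,8] = [6,8] − [4,8] + [4,6],
  ∂[0,2,9] = [2,9] − [0,9] + [0,2].
The resulting 30×20 matrix has rank 20, and its Smith normal form has invariant factors (1,1,1,1,1,1,1,1,1,1,1,1,1,1,1,1,1,1,1,2).

Computing H_k = (kernel of ∂_k) / (image of ∂_{k+1}):

  H_0: rank C_0 − rank ∂_1 = 10 − 9 = 1, and the invariant factors of ∂_1 are all 1, so H_0 ≅ Z.
  H_1: rank ker ∂_1 − rank ∂_2 = (30 − 9) − 20 = 1, and ∂_2 has invariant factor 2 > 1, so H_1 ≅ Z ⊕ Z/2Z.
  H_2: rank ker ∂_2 − rank ∂_3 = (20 − 20) − 0 = 0, and there is no ∂_3, so H_2 ≅ 0.

H_0 ≅ Z,  H_1 ≅ Z ⊕ Z/2Z,  H_2 = 0.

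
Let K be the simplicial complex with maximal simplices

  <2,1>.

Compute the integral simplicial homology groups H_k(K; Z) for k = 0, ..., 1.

Take the total order 1 < 2 on the vertex set. Then K (dimension 1) consists of the simplices:

  0-simplices (2): [1], [2]
  1-simplices (1): [1,2]

Hence C_0 ≅ Z^2, C_1 ≅ Z^1.

∂_1: C_1 → C_0 is given by ∂[p,q] = [q] − [p].
As a 2×1 matrix over Z this has rank 1, with invariant factors (1).

From H_k ≅ ker(∂_k) / im(∂_{k+1}) we obtain:

  H_0: rank C_0 − rank ∂_1 = 2 − 1 = 1, and the invariant factors of ∂_1 are all 1, so H_0 ≅ Z.
  H_1: rank ker ∂_1 − rank ∂_2 = (1 − 1) − 0 = 0, and there is no ∂_2, so H_1 ≅ 0.

(K is a triangulation of the 1-simplex.)

H_0 ≅ Z,  H_1 = 0.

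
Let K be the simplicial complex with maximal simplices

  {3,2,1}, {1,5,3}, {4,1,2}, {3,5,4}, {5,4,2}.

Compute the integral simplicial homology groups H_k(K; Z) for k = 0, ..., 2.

H_0 = Z,  H_1 = Z,  H_2 = 0.

Fix the vertex order 1 < 2 < 3 < 4 < 5 and write every simplex with vertices in increasing order. Then dim K = 2 and the simplices of K are:

  0-simplices (5): [1], [2], [3], [4], [5]
  1-simplices (10): [1,2], [1,3], [1,4], [1,5], [2,3], [2,4], [2,5], [3,4], [3,5], [4,5]
  2-simplices (5): [1,2,3], [1,2,4], [1,3,5], [2,4,5], [3,4,5]

so the chain groups are C_0 ≅ Z^5, C_1 ≅ Z^10, C_2 ≅ Z^5.

The boundary map ∂_1: C_1 → C_0 maps an edge to its endpoints' difference, ∂[p,q] = q − p. For instance
  ∂[2,4] = [4] − [2].
The 5×10 boundary matrix has rank 4 and Smith normal form diag(1,1,1,1).

Boundary ∂_2: C_2 → C_1 sends each 2-simplex [p,q,r] to [q,r] − [p,r] + [p,q]. For instance
  ∂[1,3,5] = [3,5] − [1,5] + [1,3],
  ∂[2,4,5] = [4,5] − [2,5] + [2,4].
This gives a 10×5 integer matrix of rank 5; reducing to Smith normal form yields diagonal entries (1,1,1,1,1).

From H_k ≅ ker(∂_k) / im(∂_{k+1}) we obtain:

  H_0: rank C_0 − rank ∂_1 = 5 − 4 = 1, and the invariant factors of ∂_1 are all 1, so H_0 ≅ Z.
  H_1: rank ker ∂_1 − rank ∂_2 = (10 − 4) − 5 = 1, and the invariant factors of ∂_2 are all 1, so H_1 ≅ Z.
  H_2: rank ker ∂_2 − rank ∂_3 = (5 − 5) − 0 = 0, and there is no ∂_3, so H_2 ≅ 0.

As a check, the Euler characteristic is 5 − 10 + 5 = 0, which agrees with 1 − 1 + 0 = 0.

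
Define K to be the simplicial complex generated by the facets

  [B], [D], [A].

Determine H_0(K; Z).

We work with the vertex ordering A < B < D. The simplices of K, each written with vertices in increasing order, are:

  0-simplices (3): A, B, D

so the chain groups are C_0 ≅ Z^3.

Now H_k = ker ∂_k / im ∂_{k+1}, so:

  H_0: rank C_0 − rank ∂_1 = 3 − 0 = 3, and there is no ∂_1, so H_0 = Z^3.

H_0 = Z^3.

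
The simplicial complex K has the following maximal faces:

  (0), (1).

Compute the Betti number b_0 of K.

Take the total order 0 < 1 on the vertex set. Then K (dimension 0) consists of the simplices:

  0-simplices (2): [0], [1]

Hence C_0 ≅ Z^2.

Computing H_k = (kernel of ∂_k) / (image of ∂_{k+1}):

  H_0: rank C_0 − rank ∂_1 = 2 − 0 = 2, and there is no ∂_1, so H_0 = Z^2.

(K is a triangulation of a set of 2 points.)

Hence the Betti numbers are b_0 = 2.

b_0 = 2.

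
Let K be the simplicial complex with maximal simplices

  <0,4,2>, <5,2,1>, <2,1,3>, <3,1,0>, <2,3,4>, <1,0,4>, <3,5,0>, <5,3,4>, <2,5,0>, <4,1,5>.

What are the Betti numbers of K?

Take the total order 0 < 1 < 2 < 3 < 4 < 5 on the vertex set. Then K (dimension 2) consists of the simplices:

  0-simplices (6): [0], [1], [2], [3], [4], [5]
  1-simplices (15): [0,1], [0,2], [0,3], [0,4], [0,5], [1,2], [1,3], [1,4], [1,5], [2,3], [2,4], [2,5], [3,4], [3,5], [4,5]
  2-simplices (10): [0,1,3], [0,1,4], [0,2,4], [0,2,5], [0,3,5], [1,2,3], [1,2,5], [1,4,5], [2,3,4], [3,4,5]

so the chain groups are C_0 ≅ Z^6, C_1 ≅ Z^15, C_2 ≅ Z^10.

The boundary map ∂_1: C_1 → C_0 sends each edge [p,q] (with p < q) to q − p. For instance
  ∂[0,1] = [1] − [0].
The resulting 6×15 matrix has rank 5, and its Smith normal form has invariant factors (1,1,1,1,1).

The boundary map ∂_2: C_2 → C_1 acts by ∂[p,q,r] = [q,r] − [p,r] + [p,q]. For instance
  ∂[3,4,5] = [4,5] − [3,5] + [3,4],
  ∂[0,3,5] = [3,5] − [0,5] + [0,3].
The resulting 15×10 matrix has rank 10, and its Smith normal form has invariant factors (1,1,1,1,1,1,1,1,1,2).

From H_k ≅ ker(∂_k) / im(∂_{k+1}) we obtain:

  H_0: rank C_0 − rank ∂_1 = 6 − 5 = 1, and the invariant factors of ∂_1 are all 1, so H_0 = Z.
  H_1: rank ker ∂_1 − rank ∂_2 = (15 − 5) − 10 = 0, and ∂_2 has invariant factor 2 > 1, so H_1 = Z/2Z.
  H_2: rank ker ∂_2 − rank ∂_3 = (10 − 10) − 0 = 0, and there is no ∂_3, so H_2 = 0.

(K is a triangulation of the real projective plane RP^2.)

Hence the Betti numbers are b_0 = 1, b_1 = 0, b_2 = 0.

b_0 = 1, b_1 = 0, b_2 = 0.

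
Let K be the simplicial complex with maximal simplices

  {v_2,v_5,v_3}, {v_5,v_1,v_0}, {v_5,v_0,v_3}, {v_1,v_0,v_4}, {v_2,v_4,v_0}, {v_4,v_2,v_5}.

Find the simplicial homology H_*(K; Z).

H_0 ≅ Z,  H_1 ≅ Z,  H_2 = 0.

K has 6 vertices, 12 edges, 6 triangles.
rank ∂_0 = 0, rank ∂_1 = 5 ⇒ b_0 = 6 − 0 − 5 = 1; all invariant factors of ∂_1 are 1 so no torsion. So H_0 ≅ Z.
rank ∂_1 = 5, rank ∂_2 = 6 ⇒ b_1 = 12 − 5 − 6 = 1; all invariant factors of ∂_2 are 1 so no torsion. So H_1 ≅ Z.
rank ∂_2 = 6, rank ∂_3 = 0 ⇒ b_2 = 6 − 6 − 0 = 0. So H_2 ≅ 0.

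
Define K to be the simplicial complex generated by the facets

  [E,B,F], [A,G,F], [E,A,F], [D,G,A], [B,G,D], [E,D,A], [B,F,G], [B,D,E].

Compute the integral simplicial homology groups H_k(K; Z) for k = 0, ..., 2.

Order the vertices as A < B < D < E < F < G. Listing each simplex with vertices in this order, K has dimension 2 with simplices:

  0-simplices (6): A, B, D, E, F, G
  1-simplices (12): AD, AE, AF, AG, BD, BE, BF, BG, DE, DG, EF, FG
  2-simplices (8): ADE, ADG, AEF, AFG, BDE, BDG, BEF, BFG

so the chain groups are C_0 ≅ Z^6, C_1 ≅ Z^12, C_2 ≅ Z^8.

The boundary map ∂_1: C_1 → C_0 sends each edge [p,q] (with p < q) to q − p. For instance
  ∂EF = F − E.
The resulting 6×12 matrix has rank 5, and its Smith normal form has invariant factors (1,1,1,1,1).

∂_2: C_2 → C_1 sends each 2-simplex [p,q,r] to [q,r] − [p,r] + [p,q]. For instance
  ∂BDG = DG − BG + BD,
  ∂AFG = FG − AG + AF.
As a 12×8 matrix over Z this has rank 7, with invariant factors (1,1,1,1,1,1,1).

Now H_k = ker ∂_k / im ∂_{k+1}, so:

  H_0: rank C_0 − rank ∂_1 = 6 − 5 = 1, and the invariant factors of ∂_1 are all 1, so H_0 ≅ Z.
  H_1: rank ker ∂_1 − rank ∂_2 = (12 − 5) − 7 = 0, and the invariant factors of ∂_2 are all 1, so H_1 ≅ 0.
  H_2: rank ker ∂_2 − rank ∂_3 = (8 − 7) − 0 = 1, and there is no ∂_3, so H_2 ≅ Z.

H_0 ≅ Z,  H_1 = 0,  H_2 ≅ Z.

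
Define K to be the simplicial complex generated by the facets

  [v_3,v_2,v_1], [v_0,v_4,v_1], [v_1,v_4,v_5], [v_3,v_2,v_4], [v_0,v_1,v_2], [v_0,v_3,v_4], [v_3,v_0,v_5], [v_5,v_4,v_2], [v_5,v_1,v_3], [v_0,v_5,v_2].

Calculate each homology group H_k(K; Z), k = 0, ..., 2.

H_0 = Z,  H_1 = Z/2,  H_2 = 0.

Order the vertices as v_0 < v_1 < v_2 < v_3 < v_4 < v_5. Listing each simplex with vertices in this order, K has dimension 2 with simplices:

  0-simplices (6): [v_0], [v_1], [v_2], [v_3], [v_4], [v_5]
  1-simplices (15): (15 of them)
  2-simplices (10): [v_0,v_1,v_2], [v_0,v_1,v_4], [v_0,v_2,v_5], [v_0,v_3,v_4], [v_0,v_3,v_5], [v_1,v_2,v_3], [v_1,v_3,v_5], [v_1,v_4,v_5], [v_2,v_3,v_4], [v_2,v_4,v_5]

giving chain groups C_0 ≅ Z^6, C_1 ≅ Z^15, C_2 ≅ Z^10.

Boundary ∂_1: C_1 → C_0 is given by ∂[p,q] = [q] − [p]. For instance
  ∂[v_0,v_3] = [v_3] − [v_0].
This gives a 6×15 integer matrix of rank 5; reducing to Smith normal form yields diagonal entries (1,1,1,1,1).

The boundary map ∂_2: C_2 → C_1 sends each 2-simplex [p,q,r] to [q,r] − [p,r] + [p,q]. For instance
  ∂[v_0,v_1,v_2] = [v_1,v_2] − [v_0,v_2] + [v_0,v_1],
  ∂[v_0,v_2,v_5] = [v_2,v_5] − [v_0,v_5] + [v_0,v_2].
The resulting 15×10 matrix has rank 10, and its Smith normal form has invariant factors (1,1,1,1,1,1,1,1,1,2).

Now H_k = ker ∂_k / im ∂_{k+1}, so:

  H_0: rank C_0 − rank ∂_1 = 6 − 5 = 1, and the invariant factors of ∂_1 are all 1, so H_0 = Z.
  H_1: rank ker ∂_1 − rank ∂_2 = (15 − 5) − 10 = 0, and ∂_2 has invariant factor 2 > 1, so H_1 = Z/2.
  H_2: rank ker ∂_2 − rank ∂_3 = (10 − 10) − 0 = 0, and there is no ∂_3, so H_2 = 0.

(K is a triangulation of the real projective plane RP^2.)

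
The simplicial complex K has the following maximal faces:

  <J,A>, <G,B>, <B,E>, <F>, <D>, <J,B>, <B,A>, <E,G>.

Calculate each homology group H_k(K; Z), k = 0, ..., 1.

H_0 = Z^3,  H_1 = Z^2.

Take the total order A < B < D < E < F < G < J on the vertex set. Then K (dimension 1) consists of the simplices:

  0-simplices (7): A, B, D, E, F, G, J
  1-simplices (6): AB, AJ, BE, BG, BJ, EG

Hence C_0 ≅ Z^7, C_1 ≅ Z^6.

Boundary ∂_1: C_1 → C_0 maps an edge to its endpoints' difference, ∂[p,q] = q − p. For instance
  ∂AJ = J − A.
The resulting 7×6 matrix has rank 4, and its Smith normal form has invariant factors (1,1,1,1).

Reading off H_k = ker ∂_k / im ∂_{k+1}:

  H_0: rank C_0 − rank ∂_1 = 7 − 4 = 3, and the invariant factors of ∂_1 are all 1, so H_0 ≅ Z^3.
  H_1: rank ker ∂_1 − rank ∂_2 = (6 − 4) − 0 = 2, and there is no ∂_2, so H_1 ≅ Z^2.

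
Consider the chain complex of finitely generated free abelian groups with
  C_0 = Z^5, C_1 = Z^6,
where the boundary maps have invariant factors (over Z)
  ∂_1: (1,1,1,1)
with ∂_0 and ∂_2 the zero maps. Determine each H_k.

H_0: b_0 = 5 − 0 − 4 = 1; torsion from ∂_1 factors > 1: none. So H_0 = Z.
H_1: b_1 = 6 − 4 − 0 = 2; torsion from ∂_2 factors > 1: none. So H_1 = Z^2.

H_0 = Z,  H_1 = Z^2.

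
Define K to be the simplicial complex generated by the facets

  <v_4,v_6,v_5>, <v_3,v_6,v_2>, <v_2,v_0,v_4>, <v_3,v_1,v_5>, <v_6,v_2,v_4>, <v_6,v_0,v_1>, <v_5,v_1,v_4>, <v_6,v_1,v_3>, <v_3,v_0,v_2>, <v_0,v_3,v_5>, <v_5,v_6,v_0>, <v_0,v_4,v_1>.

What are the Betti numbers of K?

b_0 = 1, b_1 = 0, b_2 = 0.

Order the vertices as v_0 < v_1 < v_2 < v_3 < v_4 < v_5 < v_6. Listing each simplex with vertices in this order, K has dimension 2 with simplices:

  0-simplices (7): [v_0], [v_1], [v_2], [v_3], [v_4], [v_5], [v_6]
  1-simplices (18): (18 of them)
  2-simplices (12): (12 of them)

Hence C_0 ≅ Z^7, C_1 ≅ Z^18, C_2 ≅ Z^12.

The boundary map ∂_1: C_1 → C_0 is given by ∂[p,q] = [q] − [p]. For instance
  ∂[v_0,v_6] = [v_6] − [v_0].
This gives a 7×18 integer matrix of rank 6; reducing to Smith normal form yields diagonal entries (1,1,1,1,1,1).

∂_2: C_2 → C_1 sends each 2-simplex [p,q,r] to [q,r] − [p,r] + [p,q]. For instance
  ∂[v_0,v_1,v_6] = [v_1,v_6] − [v_0,v_6] + [v_0,v_1],
  ∂[v_0,v_3,v_5] = [v_3,v_5] − [v_0,v_5] + [v_0,v_3].
The 18×12 boundary matrix has rank 12 and Smith normal form diag(1,1,1,1,1,1,1,1,1,1,1,2).

Reading off H_k = ker ∂_k / im ∂_{k+1}:

  H_0: rank C_0 − rank ∂_1 = 7 − 6 = 1, and the invariant factors of ∂_1 are all 1, so H_0 ≅ Z.
  H_1: rank ker ∂_1 − rank ∂_2 = (18 − 6) − 12 = 0, and ∂_2 has invariant factor 2 > 1, so H_1 ≅ Z_2.
  H_2: rank ker ∂_2 − rank ∂_3 = (12 − 12) − 0 = 0, and there is no ∂_3, so H_2 ≅ 0.

Hence the Betti numbers are b_0 = 1, b_1 = 0, b_2 = 0.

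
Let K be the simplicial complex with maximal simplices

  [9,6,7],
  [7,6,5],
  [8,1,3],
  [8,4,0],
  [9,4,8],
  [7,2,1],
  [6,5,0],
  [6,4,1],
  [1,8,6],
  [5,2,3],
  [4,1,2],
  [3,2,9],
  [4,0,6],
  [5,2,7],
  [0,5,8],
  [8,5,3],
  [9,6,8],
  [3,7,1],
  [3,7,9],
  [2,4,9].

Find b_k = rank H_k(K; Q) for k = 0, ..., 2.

We work with the vertex ordering 0 < 1 < 2 < 3 < 4 < 5 < 6 < 7 < 8 < 9. The simplices of K, each written with vertices in increasing order, are:

  0-simplices (10): [0], [1], [2], [3], [4], [5], [6], [7], [8], [9]
  1-simplices (30): (30 of them)
  2-simplices (20): (20 of them)

giving chain groups C_0 ≅ Z^10, C_1 ≅ Z^30, C_2 ≅ Z^20.

The boundary map ∂_1: C_1 → C_0 sends each edge [p,q] (with p < q) to q − p. For instance
  ∂[0,6] = [6] − [0].
As a 10×30 matrix over Z this has rank 9, with invariant factors (1,1,1,1,1,1,1,1,1).

∂_2: C_2 → C_1 acts by ∂[p,q,r] = [q,r] − [p,r] + [p,q]. For instance
  ∂[0,4,8] = [4,8] − [0,8] + [0,4],
  ∂[6,8,9] = [8,9] − [6,9] + [6,8].
The resulting 30×20 matrix has rank 20, and its Smith normal form has invariant factors (1,1,1,1,1,1,1,1,1,1,1,1,1,1,1,1,1,1,1,2).

Now H_k = ker ∂_k / im ∂_{k+1}, so:

  H_0: rank C_0 − rank ∂_1 = 10 − 9 = 1, and the invariant factors of ∂_1 are all 1, so H_0 = Z.
  H_1: rank ker ∂_1 − rank ∂_2 = (30 − 9) − 20 = 1, and ∂_2 has invariant factor 2 > 1, so H_1 = Z × Z/2.
  H_2: rank ker ∂_2 − rank ∂_3 = (20 − 20) − 0 = 0, and there is no ∂_3, so H_2 = 0.

Hence the Betti numbers are b_0 = 1, b_1 = 1, b_2 = 0.

b_0 = 1, b_1 = 1, b_2 = 0.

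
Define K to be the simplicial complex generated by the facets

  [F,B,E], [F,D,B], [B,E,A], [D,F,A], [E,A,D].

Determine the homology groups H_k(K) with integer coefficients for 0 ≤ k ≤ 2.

H_0 ≅ Z,  H_1 ≅ Z,  H_2 = 0.

We work with the vertex ordering A < B < D < E < F. The simplices of K, each written with vertices in increasing order, are:

  0-simplices (5): A, B, D, E, F
  1-simplices (10): AB, AD, AE, AF, BD, BE, BF, DE, DF, EF
  2-simplices (5): ABE, ADE, ADF, BDF, BEF

giving chain groups C_0 ≅ Z^5, C_1 ≅ Z^10, C_2 ≅ Z^5.

∂_1: C_1 → C_0 is given by ∂[p,q] = [q] − [p].
The 5×10 boundary matrix has rank 4 and Smith normal form diag(1,1,1,1).

The boundary map ∂_2: C_2 → C_1 sends each 2-simplex [p,q,r] to [q,r] − [p,r] + [p,q]. For instance
  ∂BDF = DF − BF + BD,
  ∂ADE = DE − AE + AD.
The resulting 10×5 matrix has rank 5, and its Smith normal form has invariant factors (1,1,1,1,1).

Now H_k = ker ∂_k / im ∂_{k+1}, so:

  H_0: rank C_0 − rank ∂_1 = 5 − 4 = 1, and the invariant factors of ∂_1 are all 1, so H_0 ≅ Z.
  H_1: rank ker ∂_1 − rank ∂_2 = (10 − 4) − 5 = 1, and the invariant factors of ∂_2 are all 1, so H_1 ≅ Z.
  H_2: rank ker ∂_2 − rank ∂_3 = (5 − 5) − 0 = 0, and there is no ∂_3, so H_2 ≅ 0.

As a check, the Euler characteristic is 5 − 10 + 5 = 0, which agrees with 1 − 1 + 0 = 0.
(K is a triangulation of the Möbius band.)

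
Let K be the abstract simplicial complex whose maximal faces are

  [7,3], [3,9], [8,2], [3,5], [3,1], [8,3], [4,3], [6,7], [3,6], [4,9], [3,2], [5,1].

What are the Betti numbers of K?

b_0 = 1, b_1 = 4.

We work with the vertex ordering 1 < 2 < 3 < 4 < 5 < 6 < 7 < 8 < 9. The simplices of K, each written with vertices in increasing order, are:

  0-simplices (9): [1], [2], [3], [4], [5], [6], [7], [8], [9]
  1-simplices (12): [1,3], [1,5], [2,3], [2,8], [3,4], [3,5], [3,6], [3,7], [3,8], [3,9], [4,9], [6,7]

Hence C_0 ≅ Z^9, C_1 ≅ Z^12.

∂_1: C_1 → C_0 is given by ∂[p,q] = [q] − [p].
The resulting 9×12 matrix has rank 8, and its Smith normal form has invariant factors (1,1,1,1,1,1,1,1).

Now H_k = ker ∂_k / im ∂_{k+1}, so:

  H_0: rank C_0 − rank ∂_1 = 9 − 8 = 1, and the invariant factors of ∂_1 are all 1, so H_0 = Z.
  H_1: rank ker ∂_1 − rank ∂_2 = (12 − 8) − 0 = 4, and there is no ∂_2, so H_1 = Z^4.

Hence the Betti numbers are b_0 = 1, b_1 = 4.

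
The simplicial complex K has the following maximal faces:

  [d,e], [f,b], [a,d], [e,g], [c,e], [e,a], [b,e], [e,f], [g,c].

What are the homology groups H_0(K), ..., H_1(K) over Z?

H_0 = Z,  H_1 = Z^3.

Fix the vertex order a < b < c < d < e < f < g and write every simplex with vertices in increasing order. Then dim K = 1 and the simplices of K are:

  0-simplices (7): a, b, c, d, e, f, g
  1-simplices (9): ad, ae, be, bf, ce, cg, de, ef, eg

Hence C_0 ≅ Z^7, C_1 ≅ Z^9.

∂_1: C_1 → C_0 maps an edge to its endpoints' difference, ∂[p,q] = q − p.
The 7×9 boundary matrix has rank 6 and Smith normal form diag(1,1,1,1,1,1).

From H_k ≅ ker(∂_k) / im(∂_{k+1}) we obtain:

  H_0: rank C_0 − rank ∂_1 = 7 − 6 = 1, and the invariant factors of ∂_1 are all 1, so H_0 = Z.
  H_1: rank ker ∂_1 − rank ∂_2 = (9 − 6) − 0 = 3, and there is no ∂_2, so H_1 = Z^3.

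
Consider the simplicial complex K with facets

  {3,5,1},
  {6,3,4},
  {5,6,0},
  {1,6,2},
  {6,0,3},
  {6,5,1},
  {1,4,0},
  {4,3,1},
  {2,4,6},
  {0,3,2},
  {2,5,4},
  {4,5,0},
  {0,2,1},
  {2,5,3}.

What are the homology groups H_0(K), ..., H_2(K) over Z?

Take the total order 0 < 1 < 2 < 3 < 4 < 5 < 6 on the vertex set. Then K (dimension 2) consists of the simplices:

  0-simplices (7): [0], [1], [2], [3], [4], [5], [6]
  1-simplices (21): [0,1], [0,2], [0,3], [0,4], [0,5], [0,6], [1,2], [1,3], [1,4], [1,5], [1,6], [2,3], [2,4], [2,5], [2,6], [3,4], [3,5], [3,6], [4,5], [4,6], [5,6]
  2-simplices (14): [0,1,2], [0,1,4], [0,2,3], [0,3,6], [0,4,5], [0,5,6], [1,2,6], [1,3,4], [1,3,5], [1,5,6], [2,3,5], [2,4,5], [2,4,6], [3,4,6]

so the chain groups are C_0 ≅ Z^7, C_1 ≅ Z^21, C_2 ≅ Z^14.

∂_1: C_1 → C_0 sends each edge [p,q] (with p < q) to q − p. For instance
  ∂[0,3] = [3] − [0].
This gives a 7×21 integer matrix of rank 6; reducing to Smith normal form yields diagonal entries (1,1,1,1,1,1).

The boundary map ∂_2: C_2 → C_1 sends each 2-simplex [p,q,r] to [q,r] − [p,r] + [p,q]. For instance
  ∂[2,3,5] = [3,5] − [2,5] + [2,3],
  ∂[1,3,4] = [3,4] − [1,4] + [1,3].
The 21×14 boundary matrix has rank 13 and Smith normal form diag(1,1,1,1,1,1,1,1,1,1,1,1,1).

From H_k ≅ ker(∂_k) / im(∂_{k+1}) we obtain:

  H_0: rank C_0 − rank ∂_1 = 7 − 6 = 1, and the invariant factors of ∂_1 are all 1, so H_0 = Z.
  H_1: rank ker ∂_1 − rank ∂_2 = (21 − 6) − 13 = 2, and the invariant factors of ∂_2 are all 1, so H_1 = Z^2.
  H_2: rank ker ∂_2 − rank ∂_3 = (14 − 13) − 0 = 1, and there is no ∂_3, so H_2 = Z.

As a check, the Euler characteristic is 7 − 21 + 14 = 0, which agrees with 1 − 2 + 1 = 0.

H_0 = Z,  H_1 = Z^2,  H_2 = Z.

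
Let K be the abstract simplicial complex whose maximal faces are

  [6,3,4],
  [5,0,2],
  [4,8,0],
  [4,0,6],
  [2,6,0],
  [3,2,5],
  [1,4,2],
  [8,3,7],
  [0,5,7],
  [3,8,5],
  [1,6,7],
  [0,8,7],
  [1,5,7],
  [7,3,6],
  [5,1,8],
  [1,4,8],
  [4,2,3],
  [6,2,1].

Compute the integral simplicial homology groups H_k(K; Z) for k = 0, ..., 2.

H_0 ≅ Z,  H_1 ≅ Z ⊕ Z/2,  H_2 = 0.

Fix the vertex order 0 < 1 < 2 < 3 < 4 < 5 < 6 < 7 < 8 and write every simplex with vertices in increasing order. Then dim K = 2 and the simplices of K are:

  0-simplices (9): [0], [1], [2], [3], [4], [5], [6], [7], [8]
  1-simplices (27): (27 of them)
  2-simplices (18): [0,2,5], [0,2,6], [0,4,6], [0,4,8], [0,5,7], [0,7,8], [1,2,4], [1,2,6], [1,4,8], [1,5,7], [1,5,8], [1,6,7], [2,3,4], [2,3,5], [3,4,6], [3,5,8], [3,6,7], [3,7,8]

Hence C_0 ≅ Z^9, C_1 ≅ Z^27, C_2 ≅ Z^18.

Boundary ∂_1: C_1 → C_0 is given by ∂[p,q] = [q] − [p]. For instance
  ∂[3,6] = [6] − [3].
The resulting 9×27 matrix has rank 8, and its Smith normal form has invariant factors (1,1,1,1,1,1,1,1).

∂_2: C_2 → C_1 acts by ∂[p,q,r] = [q,r] − [p,r] + [p,q]. For instance
  ∂[0,4,6] = [4,6] − [0,6] + [0,4],
  ∂[3,7,8] = [7,8] − [3,8] + [3,7].
As a 27×18 matrix over Z this has rank 18, with invariant factors (1,1,1,1,1,1,1,1,1,1,1,1,1,1,1,1,1,2).

From H_k ≅ ker(∂_k) / im(∂_{k+1}) we obtain:

  H_0: rank C_0 − rank ∂_1 = 9 − 8 = 1, and the invariant factors of ∂_1 are all 1, so H_0 ≅ Z.
  H_1: rank ker ∂_1 − rank ∂_2 = (27 − 8) − 18 = 1, and ∂_2 has invariant factor 2 > 1, so H_1 ≅ Z ⊕ Z/2.
  H_2: rank ker ∂_2 − rank ∂_3 = (18 − 18) − 0 = 0, and there is no ∂_3, so H_2 ≅ 0.

As a check, the Euler characteristic is 9 − 27 + 18 = 0, which agrees with 1 − 1 + 0 = 0.
(K is a triangulation of the Klein bottle.)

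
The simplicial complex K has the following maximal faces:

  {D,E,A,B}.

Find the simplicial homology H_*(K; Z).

Fix the vertex order A < B < D < E and write every simplex with vertices in increasing order. Then dim K = 3 and the simplices of K are:

  0-simplices (4): A, B, D, E
  1-simplices (6): AB, AD, AE, BD, BE, DE
  2-simplices (4): ABD, ABE, ADE, BDE
  3-simplices (1): ABDE

giving chain groups C_0 ≅ Z^4, C_1 ≅ Z^6, C_2 ≅ Z^4, C_3 ≅ Z^1.

∂_1: C_1 → C_0 is given by ∂[p,q] = [q] − [p]. For instance
  ∂AD = D − A.
As a 4×6 matrix over Z this has rank 3, with invariant factors (1,1,1).

The boundary map ∂_2: C_2 → C_1 maps a triangle to the signed sum of its edges. For instance
  ∂ABD = BD − AD + AB,
  ∂ADE = DE − AE + AD.
As a 6×4 matrix over Z this has rank 3, with invariant factors (1,1,1).

∂_3: C_3 → C_2 sends each 3-simplex σ to the alternating sum Σ_i (−1)^i (σ with its i-th vertex removed). For instance
  ∂ABDE = BDE − ADE + ABE − ABD.
As a 4×1 matrix over Z this has rank 1, with invariant factors (1).

Computing H_k = (kernel of ∂_k) / (image of ∂_{k+1}):

  H_0: rank C_0 − rank ∂_1 = 4 − 3 = 1, and the invariant factors of ∂_1 are all 1, so H_0 = Z.
  H_1: rank ker ∂_1 − rank ∂_2 = (6 − 3) − 3 = 0, and the invariant factors of ∂_2 are all 1, so H_1 = 0.
  H_2: rank ker ∂_2 − rank ∂_3 = (4 − 3) − 1 = 0, and the invariant factors of ∂_3 are all 1, so H_2 = 0.
  H_3: rank ker ∂_3 − rank ∂_4 = (1 − 1) − 0 = 0, and there is no ∂_4, so H_3 = 0.

H_0 = Z,  H_1 = 0,  H_2 = 0,  H_3 = 0.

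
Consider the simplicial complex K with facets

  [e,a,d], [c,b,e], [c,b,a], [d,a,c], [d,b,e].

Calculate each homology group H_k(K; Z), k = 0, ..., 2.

Take the total order a < b < c < d < e on the vertex set. Then K (dimension 2) consists of the simplices:

  0-simplices (5): a, b, c, d, e
  1-simplices (10): ab, ac, ad, ae, bc, bd, be, cd, ce, de
  2-simplices (5): abc, acd, ade, bce, bde

Hence C_0 ≅ Z^5, C_1 ≅ Z^10, C_2 ≅ Z^5.

The boundary map ∂_1: C_1 → C_0 is given by ∂[p,q] = [q] − [p].
As a 5×10 matrix over Z this has rank 4, with invariant factors (1,1,1,1).

Boundary ∂_2: C_2 → C_1 sends each 2-simplex [p,q,r] to [q,r] − [p,r] + [p,q]. For instance
  ∂acd = cd − ad + ac,
  ∂bce = ce − be + bc.
The 10×5 boundary matrix has rank 5 and Smith normal form diag(1,1,1,1,1).

Computing H_k = (kernel of ∂_k) / (image of ∂_{k+1}):

  H_0: rank C_0 − rank ∂_1 = 5 − 4 = 1, and the invariant factors of ∂_1 are all 1, so H_0 = Z.
  H_1: rank ker ∂_1 − rank ∂_2 = (10 − 4) − 5 = 1, and the invariant factors of ∂_2 are all 1, so H_1 = Z.
  H_2: rank ker ∂_2 − rank ∂_3 = (5 − 5) − 0 = 0, and there is no ∂_3, so H_2 = 0.

As a check, the Euler characteristic is 5 − 10 + 5 = 0, which agrees with 1 − 1 + 0 = 0.
(K is a triangulation of the Möbius band.)

H_0 ≅ Z,  H_1 ≅ Z,  H_2 = 0.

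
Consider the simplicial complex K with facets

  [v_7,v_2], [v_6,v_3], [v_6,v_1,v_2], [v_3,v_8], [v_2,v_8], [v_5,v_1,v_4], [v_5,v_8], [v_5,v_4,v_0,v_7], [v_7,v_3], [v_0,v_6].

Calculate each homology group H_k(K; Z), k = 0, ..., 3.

H_0 = Z,  H_1 = Z^5,  H_2 = 0,  H_3 = 0.

K has 9 vertices, 18 edges, 6 triangles, 1 3-simplex.
rank ∂_0 = 0, rank ∂_1 = 8 ⇒ b_0 = 9 − 0 − 8 = 1; all invariant factors of ∂_1 are 1 so no torsion. So H_0 ≅ Z.
rank ∂_1 = 8, rank ∂_2 = 5 ⇒ b_1 = 18 − 8 − 5 = 5; all invariant factors of ∂_2 are 1 so no torsion. So H_1 ≅ Z^5.
rank ∂_2 = 5, rank ∂_3 = 1 ⇒ b_2 = 6 − 5 − 1 = 0; all invariant factors of ∂_3 are 1 so no torsion. So H_2 ≅ 0.
rank ∂_3 = 1, rank ∂_4 = 0 ⇒ b_3 = 1 − 1 − 0 = 0. So H_3 ≅ 0.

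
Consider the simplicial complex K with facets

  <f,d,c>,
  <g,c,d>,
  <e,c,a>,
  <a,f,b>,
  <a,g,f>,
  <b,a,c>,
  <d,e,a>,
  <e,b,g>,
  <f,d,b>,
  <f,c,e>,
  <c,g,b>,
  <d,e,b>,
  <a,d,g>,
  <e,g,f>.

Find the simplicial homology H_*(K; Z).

Take the total order a < b < c < d < e < f < g on the vertex set. Then K (dimension 2) consists of the simplices:

  0-simplices (7): a, b, c, d, e, f, g
  1-simplices (21): ab, ac, ad, ae, af, ag, bc, bd, be, bf, bg, cd, ce, cf, cg, de, df, dg, ef, eg, fg
  2-simplices (14): abc, abf, ace, ade, adg, afg, bcg, bde, bdf, beg, cdf, cdg, cef, efg

so the chain groups are C_0 ≅ Z^7, C_1 ≅ Z^21, C_2 ≅ Z^14.

Boundary ∂_1: C_1 → C_0 maps an edge to its endpoints' difference, ∂[p,q] = q − p. For instance
  ∂cd = d − c.
As a 7×21 matrix over Z this has rank 6, with invariant factors (1,1,1,1,1,1).

The boundary map ∂_2: C_2 → C_1 sends each 2-simplex [p,q,r] to [q,r] − [p,r] + [p,q]. For instance
  ∂bcg = cg − bg + bc,
  ∂efg = fg − eg + ef.
The 21×14 boundary matrix has rank 13 and Smith normal form diag(1,1,1,1,1,1,1,1,1,1,1,1,1).

Now H_k = ker ∂_k / im ∂_{k+1}, so:

  H_0: rank C_0 − rank ∂_1 = 7 − 6 = 1, and the invariant factors of ∂_1 are all 1, so H_0 = Z.
  H_1: rank ker ∂_1 − rank ∂_2 = (21 − 6) − 13 = 2, and the invariant factors of ∂_2 are all 1, so H_1 = Z^2.
  H_2: rank ker ∂_2 − rank ∂_3 = (14 − 13) − 0 = 1, and there is no ∂_3, so H_2 = Z.

H_0 ≅ Z,  H_1 ≅ Z^2,  H_2 ≅ Z.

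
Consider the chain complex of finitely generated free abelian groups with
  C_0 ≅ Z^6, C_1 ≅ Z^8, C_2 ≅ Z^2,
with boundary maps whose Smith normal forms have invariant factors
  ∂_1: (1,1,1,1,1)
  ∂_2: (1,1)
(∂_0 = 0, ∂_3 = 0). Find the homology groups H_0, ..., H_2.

H_0 ≅ Z,  H_1 ≅ Z,  H_2 = 0.

H_0: b_0 = 6 − 0 − 5 = 1; torsion from ∂_1 factors > 1: none. So H_0 ≅ Z.
H_1: b_1 = 8 − 5 − 2 = 1; torsion from ∂_2 factors > 1: none. So H_1 ≅ Z.
H_2: b_2 = 2 − 2 − 0 = 0; torsion from ∂_3 factors > 1: none. So H_2 ≅ 0.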